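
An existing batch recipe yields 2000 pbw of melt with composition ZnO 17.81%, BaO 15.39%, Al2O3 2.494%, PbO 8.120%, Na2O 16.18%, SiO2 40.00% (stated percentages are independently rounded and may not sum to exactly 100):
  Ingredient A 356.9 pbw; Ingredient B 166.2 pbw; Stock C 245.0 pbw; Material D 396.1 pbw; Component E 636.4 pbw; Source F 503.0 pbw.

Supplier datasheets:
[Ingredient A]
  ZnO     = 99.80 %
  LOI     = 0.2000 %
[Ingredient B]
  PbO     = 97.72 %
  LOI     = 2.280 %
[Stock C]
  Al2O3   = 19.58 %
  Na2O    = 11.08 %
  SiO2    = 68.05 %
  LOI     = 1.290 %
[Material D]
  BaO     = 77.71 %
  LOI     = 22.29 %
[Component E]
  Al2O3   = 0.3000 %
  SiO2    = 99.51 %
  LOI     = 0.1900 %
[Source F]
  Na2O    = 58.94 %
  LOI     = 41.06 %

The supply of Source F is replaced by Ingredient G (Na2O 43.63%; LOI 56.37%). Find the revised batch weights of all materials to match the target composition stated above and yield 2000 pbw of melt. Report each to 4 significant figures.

The intermediate values appear rounded to four significant digits; full precision is held in every operation. A single rounding completes each reported value — all derived quantities, including glass mass, yield, totals, ignition loss, six oxide percentages, are recomputed from the batch weights at 2000 pbw of glass in exact precision, as set out in either problem or answer.
Target oxide masses per 2000 pbw melt:
  ZnO: 17.81% × 2000 = 356.2 pbw
  BaO: 15.39% × 2000 = 307.8 pbw
  Al2O3: 2.494% × 2000 = 49.88 pbw
  PbO: 8.120% × 2000 = 162.4 pbw
  Na2O: 16.18% × 2000 = 323.6 pbw
  SiO2: 40.00% × 2000 = 800.0 pbw
Balance tally, oxide-wise, given the weights on record, per the basis as stated (sum by sum, the targets are met exact up to rounding of places):
  ZnO: 356.9·0.9980 = 356.2 pbw (target 356.2 pbw)
  BaO: 396.1·0.7771 = 307.8 pbw (target 307.8 pbw)
  Al2O3: 245.0·0.1958 + 636.4·0.003000 = 49.88 pbw (target 49.88 pbw)
  PbO: 166.2·0.9772 = 162.4 pbw (target 162.4 pbw)
  Na2O: 245.0·0.1108 + 679.5·0.4363 = 323.6 pbw (target 323.6 pbw)
  SiO2: 245.0·0.6805 + 636.4·0.9951 = 800.0 pbw (target 800.0 pbw)
Glass-mass sanity pass: net batch after ignition = 2000 pbw (the Σ of target masses is 2000 pbw; stated basis 2000 pbw — rounding explains the deltas).
Batch total: Σ batch = 2480 pbw; loss to ignition Σ batch·LOI = 480.2 pbw; as yield: glass ÷ batch → 80.64%.

Revised batch per 2000 pbw melt:
  Ingredient A: 356.9 pbw
  Ingredient B: 166.2 pbw
  Stock C: 245.0 pbw
  Material D: 396.1 pbw
  Component E: 636.4 pbw
  Ingredient G: 679.5 pbw
Total batch = 2480 pbw; LOI loss = 480.2 pbw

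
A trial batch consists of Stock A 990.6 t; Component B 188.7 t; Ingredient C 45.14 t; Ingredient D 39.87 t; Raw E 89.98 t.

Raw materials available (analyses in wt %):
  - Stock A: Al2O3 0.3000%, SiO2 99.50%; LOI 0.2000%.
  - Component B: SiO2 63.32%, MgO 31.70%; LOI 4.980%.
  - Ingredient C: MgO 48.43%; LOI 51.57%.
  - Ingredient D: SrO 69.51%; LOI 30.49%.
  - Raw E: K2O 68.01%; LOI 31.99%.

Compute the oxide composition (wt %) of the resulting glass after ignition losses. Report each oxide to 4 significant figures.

Working values are displayed, rounded to four significant figures, as written. Each numeric step keeps full precision at each step. Every reported result is rounded exactly once. All derived quantities (glass mass, the five compositions, the yield, ignition loss, totals) are re-derived at full precision using the weight values for 1279 t of glass, exactly as printed in the problem or the answer.
Oxide masses out of the charge:
  SrO: 39.87·0.6951 = 27.71 t
  K2O: 89.98·0.6801 = 61.20 t
  Al2O3: 990.6·0.003000 = 2.972 t
  SiO2: 990.6·0.9950 + 188.7·0.6332 = 1105 t
  MgO: 188.7·0.3170 + 45.14·0.4843 = 81.68 t
LOI: 990.6·0.002000 + 188.7·0.04980 + 45.14·0.5157 + 39.87·0.3049 + 89.98·0.3199 = 75.60 t
Glass = total batch minus LOI = 1354 − 75.60 = 1279 t (= the summed oxide contributions)
oxide / glass × 100 gives the wt %

Glass mass = 1279 t (batch 1354 − LOI 75.60).
Composition: SrO 2.167%, K2O 4.786%, Al2O3 0.2324%, SiO2 86.43%, MgO 6.388%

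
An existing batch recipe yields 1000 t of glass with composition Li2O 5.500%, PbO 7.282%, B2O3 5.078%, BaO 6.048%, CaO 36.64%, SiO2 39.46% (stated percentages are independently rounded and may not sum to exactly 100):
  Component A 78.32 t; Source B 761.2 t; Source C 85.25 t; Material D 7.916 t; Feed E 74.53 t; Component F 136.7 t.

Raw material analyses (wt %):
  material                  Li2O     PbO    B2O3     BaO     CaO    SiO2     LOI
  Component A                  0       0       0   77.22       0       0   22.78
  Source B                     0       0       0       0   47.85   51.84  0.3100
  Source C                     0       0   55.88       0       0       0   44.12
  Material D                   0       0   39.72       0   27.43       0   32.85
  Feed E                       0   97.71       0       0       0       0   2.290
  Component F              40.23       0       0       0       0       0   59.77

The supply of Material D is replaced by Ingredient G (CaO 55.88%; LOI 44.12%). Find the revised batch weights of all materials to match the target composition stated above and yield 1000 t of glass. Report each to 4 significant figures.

Values along the way are printed (rounded to four significant figures) on the page — each numeric step runs at exact precision at every stage; exactly one rounding is applied to each reported result; all derived quantities (totals, glass mass, yield, ignition loss, the six compositions) are computed using the weight values at 1000 t of glass at full float precision as they appear in the problem or the answer.
Target oxide masses per 1000 t glass:
  Li2O: 5.500% × 1000 = 55.00 t
  PbO: 7.282% × 1000 = 72.82 t
  B2O3: 5.078% × 1000 = 50.78 t
  BaO: 6.048% × 1000 = 60.48 t
  CaO: 36.64% × 1000 = 366.4 t
  SiO2: 39.46% × 1000 = 394.6 t
Balance tally, oxide-wise, on the weights just shown, per the basis as stated (target by target, the sums agree once rounding is allowed for):
  Li2O: 136.7·0.4023 = 54.99 t (target 55.00 t)
  PbO: 74.53·0.9771 = 72.82 t (target 72.82 t)
  B2O3: 90.87·0.5588 = 50.78 t (target 50.78 t)
  BaO: 78.32·0.7722 = 60.48 t (target 60.48 t)
  CaO: 761.2·0.4785 + 3.886·0.5588 = 366.4 t (target 366.4 t)
  SiO2: 761.2·0.5184 = 394.6 t (target 394.6 t)
Glass mass check: net batch after ignition = 1000 t (targets for the oxides total 1000 t; stated basis 1000 t — a pure rounding effect).
Batch grand total — Σ batch = 1146 t; ignition loss, Σ(batch × LOI) = 145.4 t; yield = glass ÷ total batch = 87.31%.

Revised batch per 1000 t glass:
  Component A: 78.32 t
  Source B: 761.2 t
  Source C: 90.87 t
  Ingredient G: 3.886 t
  Feed E: 74.53 t
  Component F: 136.7 t
Total batch = 1146 t; LOI loss = 145.4 t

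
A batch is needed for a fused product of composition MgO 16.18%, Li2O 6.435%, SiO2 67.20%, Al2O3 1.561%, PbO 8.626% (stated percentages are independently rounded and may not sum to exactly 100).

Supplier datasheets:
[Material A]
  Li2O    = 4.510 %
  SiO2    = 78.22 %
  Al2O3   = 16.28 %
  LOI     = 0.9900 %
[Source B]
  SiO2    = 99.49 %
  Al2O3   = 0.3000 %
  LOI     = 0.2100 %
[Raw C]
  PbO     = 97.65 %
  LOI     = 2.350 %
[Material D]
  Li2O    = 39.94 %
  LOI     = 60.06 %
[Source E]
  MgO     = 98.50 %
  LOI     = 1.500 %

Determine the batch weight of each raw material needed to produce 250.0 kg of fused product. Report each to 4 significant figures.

Batch per 250.0 kg fused product:
  Material A: 21.17 kg
  Source B: 152.2 kg
  Raw C: 22.08 kg
  Material D: 37.89 kg
  Source E: 41.07 kg
Total batch = 274.4 kg; LOI loss = 24.42 kg; yield = 91.10%

Each numeric step maintains full precision all the way through — values along the way are shown rounded to 4 significant figures in the printout. A single rounding finalizes each reported number — all derived quantities are computed from the weighed amounts for 250.0 kg of glass in full precision (five oxide percentages, totals, the yield, net glass mass, LOI), as they appear in the problem or the answer.
Target masses of each oxide per 250.0 kg fused product:
  MgO: 16.18% × 250.0 = 40.45 kg
  Li2O: 6.435% × 250.0 = 16.09 kg
  SiO2: 67.20% × 250.0 = 168.0 kg
  Al2O3: 1.561% × 250.0 = 3.902 kg
  PbO: 8.626% × 250.0 = 21.56 kg
A balance pass over the oxides, working from each reported weight, on the stated basis (oxide sums agree with the targets given rounding of the digits):
  MgO: 41.07·0.9850 = 40.45 kg (target 40.45 kg)
  Li2O: 21.17·0.04510 + 37.89·0.3994 = 16.09 kg (target 16.09 kg)
  SiO2: 21.17·0.7822 + 152.2·0.9949 = 168.0 kg (target 168.0 kg)
  Al2O3: 21.17·0.1628 + 152.2·0.003000 = 3.903 kg (target 3.902 kg)
  PbO: 22.08·0.9765 = 21.56 kg (target 21.56 kg)
Glass mass check: batch Σ − ignition loss = 250.0 kg (the Σ of target masses is 250.0 kg; against the stated basis, 250.0 kg — gaps are rounding artifacts).
Batch grand total — Σ batch = 274.4 kg; LOI removed, Σ of batch·LOI: 24.42 kg; yield, glass over the total, = 91.10%.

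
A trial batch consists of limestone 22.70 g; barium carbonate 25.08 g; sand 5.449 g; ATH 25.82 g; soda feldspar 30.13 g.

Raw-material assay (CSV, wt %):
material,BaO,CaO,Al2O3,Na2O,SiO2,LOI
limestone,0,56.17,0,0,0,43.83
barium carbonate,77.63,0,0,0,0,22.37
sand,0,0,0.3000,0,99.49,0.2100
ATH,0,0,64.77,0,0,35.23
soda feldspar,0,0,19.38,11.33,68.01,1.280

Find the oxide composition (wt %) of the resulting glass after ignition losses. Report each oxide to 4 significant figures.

Glass mass = 84.13 g (batch 109.2 − LOI 25.05).
Composition: BaO 23.14%, CaO 15.16%, Al2O3 26.84%, Na2O 4.058%, SiO2 30.80%

Every computation keeps full float precision at all times — values along the way are rounded to four significant digits as shown; exactly one rounding lands on each reported result; all derived quantities are computed at exact precision (ignition loss, the five compositions, net glass mass, the totals, the yield) from the batch weights on 84.13 g of glass as they appear in the problem or answer text.
Delivered oxide masses:
  BaO: 25.08·0.7763 = 19.47 g
  CaO: 22.70·0.5617 = 12.75 g
  Al2O3: 5.449·0.003000 + 25.82·0.6477 + 30.13·0.1938 = 22.58 g
  Na2O: 30.13·0.1133 = 3.414 g
  SiO2: 5.449·0.9949 + 30.13·0.6801 = 25.91 g
LOI: 22.70·0.4383 + 25.08·0.2237 + 5.449·0.002100 + 25.82·0.3523 + 30.13·0.01280 = 25.05 g
The glass mass, total less LOI, = 109.2 − 25.05 = 84.13 g (equal to the oxide-mass sum)
wt % = oxide mass / glass mass × 100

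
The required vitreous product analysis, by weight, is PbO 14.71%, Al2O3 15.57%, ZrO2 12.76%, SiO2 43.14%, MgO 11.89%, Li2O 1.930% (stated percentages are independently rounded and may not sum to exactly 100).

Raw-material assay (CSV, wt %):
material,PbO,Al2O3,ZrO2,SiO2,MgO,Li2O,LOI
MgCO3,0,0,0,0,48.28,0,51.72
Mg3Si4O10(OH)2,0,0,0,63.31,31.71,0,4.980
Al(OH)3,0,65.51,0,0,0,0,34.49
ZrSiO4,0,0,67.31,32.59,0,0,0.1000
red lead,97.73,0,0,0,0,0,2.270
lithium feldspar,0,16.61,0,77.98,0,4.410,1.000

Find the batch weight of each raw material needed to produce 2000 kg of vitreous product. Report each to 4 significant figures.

The whole derivation maintains exact precision end to end. Mid-chain values are displayed (rounded to four significant figures) in the working. Every reported value takes a single rounding — all derived quantities (LOI, the totals, the yield, glass mass, the six compositions) are carried from the weighed amounts for 2000 kg of glass at full precision as given in the question or the answer.
Oxide mass targets, per 2000 kg vitreous product:
  PbO: 14.71% × 2000 = 294.2 kg
  Al2O3: 15.57% × 2000 = 311.4 kg
  ZrO2: 12.76% × 2000 = 255.2 kg
  SiO2: 43.14% × 2000 = 862.8 kg
  MgO: 11.89% × 2000 = 237.8 kg
  Li2O: 1.930% × 2000 = 38.60 kg
A balance pass over the oxides, from the weights as reported, against the basis in use (delivered sums recover each target inside rounding margins):
  PbO: 301.0·0.9773 = 294.2 kg (target 294.2 kg)
  Al2O3: 253.4·0.6551 + 875.3·0.1661 = 311.4 kg (target 311.4 kg)
  ZrO2: 379.1·0.6731 = 255.2 kg (target 255.2 kg)
  SiO2: 89.55·0.6331 + 379.1·0.3259 + 875.3·0.7798 = 862.8 kg (target 862.8 kg)
  MgO: 433.7·0.4828 + 89.55·0.3171 = 237.8 kg (target 237.8 kg)
  Li2O: 875.3·0.04410 = 38.60 kg (target 38.60 kg)
Glass-mass closure: total batch − LOI = 2000 kg (per-oxide target masses sum to 2000 kg; with the basis standing at 2000 kg — deltas are rounding alone).
Total batch = Σ batch = 2332 kg; LOI loss = Σ batch·LOI = 332.1 kg; yield: glass divided by total = 85.76%.

Batch per 2000 kg vitreous product:
  MgCO3: 433.7 kg
  Mg3Si4O10(OH)2: 89.55 kg
  Al(OH)3: 253.4 kg
  ZrSiO4: 379.1 kg
  red lead: 301.0 kg
  lithium feldspar: 875.3 kg
Total batch = 2332 kg; LOI loss = 332.1 kg; yield = 85.76%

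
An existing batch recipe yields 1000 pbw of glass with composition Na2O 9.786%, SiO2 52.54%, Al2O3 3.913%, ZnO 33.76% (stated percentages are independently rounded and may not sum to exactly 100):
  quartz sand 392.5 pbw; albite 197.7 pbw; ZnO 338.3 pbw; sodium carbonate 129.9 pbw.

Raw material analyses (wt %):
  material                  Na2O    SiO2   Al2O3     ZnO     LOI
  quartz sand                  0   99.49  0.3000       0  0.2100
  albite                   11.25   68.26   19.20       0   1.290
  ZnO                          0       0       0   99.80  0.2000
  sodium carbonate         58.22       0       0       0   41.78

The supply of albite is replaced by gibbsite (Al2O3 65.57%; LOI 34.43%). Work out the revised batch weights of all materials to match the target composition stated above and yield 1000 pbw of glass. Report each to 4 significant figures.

The whole derivation runs at full precision in every operation; values along the way are displayed, with 4-significant-digit rounding, when written out. Every reported figure is rounded only once — the derived quantities are carried at full precision (totals, the four compositions, glass mass, the yield, LOI) from the batch weights per 1000 pbw of glass, as quoted within question or answer.
Oxide mass targets, per 1000 pbw glass:
  Na2O: 9.786% × 1000 = 97.86 pbw
  SiO2: 52.54% × 1000 = 525.4 pbw
  Al2O3: 3.913% × 1000 = 39.13 pbw
  ZnO: 33.76% × 1000 = 337.6 pbw
A balance pass over the oxides, working from each reported weight, at the basis given (every target is met by its sum exact up to rounding of places):
  Na2O: 168.1·0.5822 = 97.87 pbw (target 97.86 pbw)
  SiO2: 528.1·0.9949 = 525.4 pbw (target 525.4 pbw)
  Al2O3: 528.1·0.003000 + 57.26·0.6557 = 39.13 pbw (target 39.13 pbw)
  ZnO: 338.3·0.9980 = 337.6 pbw (target 337.6 pbw)
The glass-mass cross-check: whole batch net of LOI = 1000 pbw (per-oxide target masses sum to 1000 pbw; the stated basis being 1000 pbw — a pure rounding effect).
Summing the batch: Σ batch = 1092 pbw; ignition loss, Σ(batch × LOI) = 91.73 pbw; the yield ratio, glass ÷ batch: 91.60%.

Revised batch per 1000 pbw glass:
  quartz sand: 528.1 pbw
  gibbsite: 57.26 pbw
  ZnO: 338.3 pbw
  sodium carbonate: 168.1 pbw
Total batch = 1092 pbw; LOI loss = 91.73 pbw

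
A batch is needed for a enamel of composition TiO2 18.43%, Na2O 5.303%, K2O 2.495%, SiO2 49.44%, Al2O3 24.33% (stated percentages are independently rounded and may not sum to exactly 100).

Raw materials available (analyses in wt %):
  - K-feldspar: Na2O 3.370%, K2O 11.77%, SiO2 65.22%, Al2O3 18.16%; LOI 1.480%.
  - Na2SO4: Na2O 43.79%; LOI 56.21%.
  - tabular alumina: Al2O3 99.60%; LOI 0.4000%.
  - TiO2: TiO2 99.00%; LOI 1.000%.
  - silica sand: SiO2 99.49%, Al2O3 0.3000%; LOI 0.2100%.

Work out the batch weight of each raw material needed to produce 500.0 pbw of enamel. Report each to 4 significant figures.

Batch per 500.0 pbw enamel:
  K-feldspar: 106.0 pbw
  Na2SO4: 52.39 pbw
  tabular alumina: 102.3 pbw
  TiO2: 93.08 pbw
  silica sand: 179.0 pbw
Total batch = 532.8 pbw; LOI loss = 32.73 pbw; yield = 93.86%

Full float precision is maintained end to end. The intermediate values are shown rounded off to 4 significant digits as written; each reported value takes a single rounding — all derived quantities are carried in full precision (LOI, five oxide percentages, yield, glass mass, totals) using the weight values on 500.0 pbw of glass, exactly as printed in the question or the answer.
Oxide-by-oxide targets in 500.0 pbw enamel:
  TiO2: 18.43% × 500.0 = 92.15 pbw
  Na2O: 5.303% × 500.0 = 26.52 pbw
  K2O: 2.495% × 500.0 = 12.48 pbw
  SiO2: 49.44% × 500.0 = 247.2 pbw
  Al2O3: 24.33% × 500.0 = 121.6 pbw
Checking each oxide sum from the weights as reported, on the stated basis (oxide sums agree with the targets up to rounding of the answer):
  TiO2: 93.08·0.9900 = 92.15 pbw (target 92.15 pbw)
  Na2O: 106.0·0.03370 + 52.39·0.4379 = 26.51 pbw (target 26.52 pbw)
  K2O: 106.0·0.1177 = 12.48 pbw (target 12.48 pbw)
  SiO2: 106.0·0.6522 + 179.0·0.9949 = 247.2 pbw (target 247.2 pbw)
  Al2O3: 106.0·0.1816 + 102.3·0.9960 + 179.0·0.003000 = 121.7 pbw (target 121.6 pbw)
Consistency of the glass mass: Σ batch − LOI loss = 500.0 pbw (targets for the oxides total 500.0 pbw; stated basis 500.0 pbw — a pure rounding effect).
Total batch = Σ batch = 532.8 pbw; LOI loss = Σ batch·LOI = 32.73 pbw; glass ÷ batch gives a yield of 93.86%.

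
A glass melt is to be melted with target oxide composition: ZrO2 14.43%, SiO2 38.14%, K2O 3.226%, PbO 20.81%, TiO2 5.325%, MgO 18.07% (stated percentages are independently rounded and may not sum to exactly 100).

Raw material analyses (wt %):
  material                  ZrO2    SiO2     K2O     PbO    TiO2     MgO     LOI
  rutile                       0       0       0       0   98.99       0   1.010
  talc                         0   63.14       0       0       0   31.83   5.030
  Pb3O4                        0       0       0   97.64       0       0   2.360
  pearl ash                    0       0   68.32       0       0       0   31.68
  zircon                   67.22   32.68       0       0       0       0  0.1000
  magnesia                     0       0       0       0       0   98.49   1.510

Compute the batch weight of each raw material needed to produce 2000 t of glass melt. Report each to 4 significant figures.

Values along the way are printed, rounded to four significant figures, when written out. Every computation maintains exact precision in all steps; a single rounding yields each reported figure; the derived quantities, including the totals, glass mass, yield, six oxide percentages, ignition loss, are carried starting from the weights at 2000 t of glass in exact precision as written in problem or answer.
The oxide mass targets at 2000 t glass melt:
  ZrO2: 14.43% × 2000 = 288.6 t
  SiO2: 38.14% × 2000 = 762.8 t
  K2O: 3.226% × 2000 = 64.52 t
  PbO: 20.81% × 2000 = 416.2 t
  TiO2: 5.325% × 2000 = 106.5 t
  MgO: 18.07% × 2000 = 361.4 t
Sums-versus-targets review from the weights as reported, relative to the basis at hand (oxide sums agree with the targets once rounding is allowed for):
  ZrO2: 429.3·0.6722 = 288.6 t (target 288.6 t)
  SiO2: 985.9·0.6314 + 429.3·0.3268 = 762.8 t (target 762.8 t)
  K2O: 94.44·0.6832 = 64.52 t (target 64.52 t)
  PbO: 426.3·0.9764 = 416.2 t (target 416.2 t)
  TiO2: 107.6·0.9899 = 106.5 t (target 106.5 t)
  MgO: 985.9·0.3183 + 48.32·0.9849 = 361.4 t (target 361.4 t)
Glass-mass closure: total charge less LOI = 2000 t (the targets, summed, come to 2000 t; versus the stated basis of 2000 t — deltas are rounding alone).
Total batch = Σ batch = 2092 t; loss to ignition Σ batch·LOI = 91.82 t; as yield: glass ÷ batch → 95.61%.

Batch per 2000 t glass melt:
  rutile: 107.6 t
  talc: 985.9 t
  Pb3O4: 426.3 t
  pearl ash: 94.44 t
  zircon: 429.3 t
  magnesia: 48.32 t
Total batch = 2092 t; LOI loss = 91.82 t; yield = 95.61%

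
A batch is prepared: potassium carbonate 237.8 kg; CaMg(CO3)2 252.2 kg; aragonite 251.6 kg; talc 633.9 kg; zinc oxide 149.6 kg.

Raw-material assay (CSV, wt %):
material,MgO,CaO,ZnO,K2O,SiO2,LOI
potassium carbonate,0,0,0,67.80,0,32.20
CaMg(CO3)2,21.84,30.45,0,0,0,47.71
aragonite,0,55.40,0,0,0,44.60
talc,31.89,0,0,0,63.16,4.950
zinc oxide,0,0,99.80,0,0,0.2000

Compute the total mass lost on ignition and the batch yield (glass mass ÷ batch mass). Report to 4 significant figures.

Each numeric step carries full precision at all times — values along the way appear (rounded to four significant digits) between the steps. Each reported result carries a single rounding — derived quantities, which include the yield, the five compositions, LOI, the totals, net glass mass, are carried in full float precision, precisely as stated by question or answer, starting from the weights on 1184 kg of glass.
Per-material ignition loss:
  potassium carbonate: 237.8 × 0.3220 = 76.57 kg
  CaMg(CO3)2: 252.2 × 0.4771 = 120.3 kg
  aragonite: 251.6 × 0.4460 = 112.2 kg
  talc: 633.9 × 0.04950 = 31.38 kg
  zinc oxide: 149.6 × 0.002000 = 0.2992 kg
Total LOI = 340.8 kg
Glass = batch − LOI = 1525 − 340.8 = 1184 kg

LOI loss = 340.8 kg; glass = 1184 kg; yield = 77.65%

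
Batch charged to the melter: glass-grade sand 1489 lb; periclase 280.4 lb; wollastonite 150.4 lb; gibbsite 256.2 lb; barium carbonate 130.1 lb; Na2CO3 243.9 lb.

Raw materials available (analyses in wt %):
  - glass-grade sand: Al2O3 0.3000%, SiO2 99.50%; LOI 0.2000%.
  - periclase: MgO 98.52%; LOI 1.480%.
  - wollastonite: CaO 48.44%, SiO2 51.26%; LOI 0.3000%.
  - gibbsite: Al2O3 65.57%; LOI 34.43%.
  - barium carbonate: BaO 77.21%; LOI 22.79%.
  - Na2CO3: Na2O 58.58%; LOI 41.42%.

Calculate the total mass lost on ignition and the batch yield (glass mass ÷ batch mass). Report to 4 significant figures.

LOI loss = 226.5 lb; glass = 2324 lb; yield = 91.12%

Values along the way are displayed rounded off to 4 significant figures alongside each step. Full precision is maintained in every operation. Every reported figure is rounded a single time. The derived quantities are computed from the batch weights at 2324 lb of glass in full precision (the six compositions, LOI, the yield, net glass mass, totals), as written in question or answer.
Each material's LOI contribution:
  glass-grade sand: 1489 × 0.002000 = 2.978 lb
  periclase: 280.4 × 0.01480 = 4.150 lb
  wollastonite: 150.4 × 0.003000 = 0.4512 lb
  gibbsite: 256.2 × 0.3443 = 88.21 lb
  barium carbonate: 130.1 × 0.2279 = 29.65 lb
  Na2CO3: 243.9 × 0.4142 = 101.0 lb
Total LOI = 226.5 lb
Glass = batch − LOI = 2550 − 226.5 = 2324 lb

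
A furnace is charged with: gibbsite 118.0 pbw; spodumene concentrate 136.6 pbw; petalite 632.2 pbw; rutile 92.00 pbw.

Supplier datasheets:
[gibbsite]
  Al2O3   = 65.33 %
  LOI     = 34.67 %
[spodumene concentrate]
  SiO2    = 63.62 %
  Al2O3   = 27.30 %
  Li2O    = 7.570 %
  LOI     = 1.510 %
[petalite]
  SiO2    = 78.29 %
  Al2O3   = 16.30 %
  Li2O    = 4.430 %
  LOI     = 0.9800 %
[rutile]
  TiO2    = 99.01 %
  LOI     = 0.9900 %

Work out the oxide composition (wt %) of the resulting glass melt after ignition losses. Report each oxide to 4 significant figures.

Full precision is held at every stage; in-progress results are shown, with 4-significant-digit rounding, as written; every reported value takes just one rounding — the derived quantities, including four oxide percentages, net glass mass, ignition loss, the totals, yield, are recomputed starting from the weights per 928.7 pbw of glass at full float precision exactly as printed in either problem or answer.
What the batch supplies per oxide:
  SiO2: 136.6·0.6362 + 632.2·0.7829 = 581.9 pbw
  Al2O3: 118.0·0.6533 + 136.6·0.2730 + 632.2·0.1630 = 217.4 pbw
  TiO2: 92.00·0.9901 = 91.09 pbw
  Li2O: 136.6·0.07570 + 632.2·0.04430 = 38.35 pbw
LOI: 118.0·0.3467 + 136.6·0.01510 + 632.2·0.009800 + 92.00·0.009900 = 50.08 pbw
Glass = total batch minus LOI = 978.8 − 50.08 = 928.7 pbw (= the summed oxide contributions)
each oxide over glass, ×100, is wt %

Glass mass = 928.7 pbw (batch 978.8 − LOI 50.08).
Composition: SiO2 62.65%, Al2O3 23.41%, TiO2 9.808%, Li2O 4.129%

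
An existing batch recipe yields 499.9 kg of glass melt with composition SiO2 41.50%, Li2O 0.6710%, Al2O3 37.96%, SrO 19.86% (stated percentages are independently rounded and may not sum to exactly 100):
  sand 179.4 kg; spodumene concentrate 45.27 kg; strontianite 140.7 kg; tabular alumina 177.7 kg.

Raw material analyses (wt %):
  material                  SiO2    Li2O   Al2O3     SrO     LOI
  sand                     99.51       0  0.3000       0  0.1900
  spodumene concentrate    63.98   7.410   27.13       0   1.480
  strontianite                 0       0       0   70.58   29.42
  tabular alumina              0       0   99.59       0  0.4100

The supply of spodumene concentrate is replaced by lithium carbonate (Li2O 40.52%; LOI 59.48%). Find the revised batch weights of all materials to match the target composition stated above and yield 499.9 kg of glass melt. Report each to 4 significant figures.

The working math keeps full precision through every step. The intermediate values are shown (rounded to 4 significant digits) within the worked lines. Every reported number undergoes a single rounding. Derived quantities (four oxide percentages, the yield, ignition loss, net glass mass, the totals) are recomputed starting from the weights on 499.9 kg of glass at full precision, exactly as shown in the problem or answer text.
Oxide-by-oxide targets in 499.9 kg glass melt:
  SiO2: 41.50% × 499.9 = 207.5 kg
  Li2O: 0.6710% × 499.9 = 3.354 kg
  Al2O3: 37.96% × 499.9 = 189.8 kg
  SrO: 19.86% × 499.9 = 99.28 kg
Checking each oxide sum using the reported weights, versus the basis set out (sums match the target masses once rounding is allowed for):
  SiO2: 208.5·0.9951 = 207.5 kg (target 207.5 kg)
  Li2O: 8.278·0.4052 = 3.354 kg (target 3.354 kg)
  Al2O3: 208.5·0.003000 + 189.9·0.9959 = 189.7 kg (target 189.8 kg)
  SrO: 140.7·0.7058 = 99.31 kg (target 99.28 kg)
Glass-mass closure: Σ batch − LOI loss = 499.9 kg (targets for the oxides total 499.9 kg; basis as stated: 499.9 kg — a pure rounding effect).
Total batch = Σ batch = 547.4 kg; LOI loss = Σ batch·LOI = 47.49 kg; as yield: glass ÷ batch → 91.32%.

Revised batch per 499.9 kg glass melt:
  sand: 208.5 kg
  lithium carbonate: 8.278 kg
  strontianite: 140.7 kg
  tabular alumina: 189.9 kg
Total batch = 547.4 kg; LOI loss = 47.49 kg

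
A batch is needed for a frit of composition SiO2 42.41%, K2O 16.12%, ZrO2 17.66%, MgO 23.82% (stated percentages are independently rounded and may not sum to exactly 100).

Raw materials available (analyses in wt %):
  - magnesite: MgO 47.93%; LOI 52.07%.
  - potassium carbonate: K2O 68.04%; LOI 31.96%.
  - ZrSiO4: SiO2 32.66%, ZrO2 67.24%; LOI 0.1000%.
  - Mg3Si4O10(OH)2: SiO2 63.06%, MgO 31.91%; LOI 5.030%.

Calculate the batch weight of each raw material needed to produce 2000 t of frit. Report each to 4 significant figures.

Batch per 2000 t frit:
  magnesite: 279.6 t
  potassium carbonate: 473.8 t
  ZrSiO4: 525.3 t
  Mg3Si4O10(OH)2: 1073 t
Total batch = 2352 t; LOI loss = 351.5 t; yield = 85.05%

Rounding to 4 significant figures applies to each intermediate as displayed; the working math keeps exact precision through the solve; each reported figure is rounded just once. Derived quantities, including LOI, the yield, totals, glass mass, the four compositions, are computed from the weighed amounts on 2000 t of glass in full precision, as written in either problem or answer.
Oxide-by-oxide targets in 2000 t frit:
  SiO2: 42.41% × 2000 = 848.2 t
  K2O: 16.12% × 2000 = 322.4 t
  ZrO2: 17.66% × 2000 = 353.2 t
  MgO: 23.82% × 2000 = 476.4 t
Oxide-by-oxide audit using the reported weights, against the basis in use (summed amounts equal target values inside rounding margins):
  SiO2: 525.3·0.3266 + 1073·0.6306 = 848.2 t (target 848.2 t)
  K2O: 473.8·0.6804 = 322.4 t (target 322.4 t)
  ZrO2: 525.3·0.6724 = 353.2 t (target 353.2 t)
  MgO: 279.6·0.4793 + 1073·0.3191 = 476.4 t (target 476.4 t)
Mass balance on the glass: Σ batch − LOI loss = 2000 t (per-oxide target masses sum to 2000 t; stated basis 2000 t — differing by rounding only).
Adding the batch up: Σ batch = 2352 t; Σ batch·LOI gives LOI loss = 351.5 t; as yield: glass ÷ batch → 85.05%.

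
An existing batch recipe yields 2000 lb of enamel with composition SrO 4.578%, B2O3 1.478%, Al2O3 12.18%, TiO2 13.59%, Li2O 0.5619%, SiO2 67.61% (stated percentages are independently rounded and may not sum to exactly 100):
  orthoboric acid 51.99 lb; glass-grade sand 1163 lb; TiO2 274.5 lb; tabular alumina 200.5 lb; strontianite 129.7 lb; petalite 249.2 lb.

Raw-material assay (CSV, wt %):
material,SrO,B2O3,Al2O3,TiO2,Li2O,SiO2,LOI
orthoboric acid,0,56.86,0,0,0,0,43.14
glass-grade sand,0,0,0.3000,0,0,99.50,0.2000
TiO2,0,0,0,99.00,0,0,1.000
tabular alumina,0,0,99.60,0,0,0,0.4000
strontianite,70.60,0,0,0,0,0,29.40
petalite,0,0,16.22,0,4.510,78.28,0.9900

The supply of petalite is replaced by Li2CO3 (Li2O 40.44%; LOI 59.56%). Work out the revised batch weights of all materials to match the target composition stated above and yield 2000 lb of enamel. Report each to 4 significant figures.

Each numeric step keeps full precision at every stage. The intermediate values appear rounded to four significant digits on the page; each reported number includes exactly one rounding — derived quantities, including yield, totals, ignition loss, the six compositions, glass mass, are recomputed starting from the weights per 2000 lb of glass in full precision as they appear in the question or the answer.
The oxide mass targets at 2000 lb enamel:
  SrO: 4.578% × 2000 = 91.56 lb
  B2O3: 1.478% × 2000 = 29.56 lb
  Al2O3: 12.18% × 2000 = 243.6 lb
  TiO2: 13.59% × 2000 = 271.8 lb
  Li2O: 0.5619% × 2000 = 11.24 lb
  SiO2: 67.61% × 2000 = 1352 lb
Balance tally, oxide-wise, on the weights just shown, under the basis named above (target by target, the sums agree given rounding of the digits):
  SrO: 129.7·0.7060 = 91.57 lb (target 91.56 lb)
  B2O3: 51.99·0.5686 = 29.56 lb (target 29.56 lb)
  Al2O3: 1359·0.003000 + 240.5·0.9960 = 243.6 lb (target 243.6 lb)
  TiO2: 274.5·0.9900 = 271.8 lb (target 271.8 lb)
  Li2O: 27.79·0.4044 = 11.24 lb (target 11.24 lb)
  SiO2: 1359·0.9950 = 1352 lb (target 1352 lb)
Glass-mass sanity pass: total charge less LOI = 2000 lb (summing oxide targets gives 2000 lb; the stated basis being 2000 lb — deltas are rounding alone).
Adding the batch up: Σ batch = 2083 lb; the LOI term Σ batch·LOI equals 83.54 lb; as yield: glass ÷ batch → 95.99%.

Revised batch per 2000 lb enamel:
  orthoboric acid: 51.99 lb
  glass-grade sand: 1359 lb
  TiO2: 274.5 lb
  tabular alumina: 240.5 lb
  strontianite: 129.7 lb
  Li2CO3: 27.79 lb
Total batch = 2083 lb; LOI loss = 83.54 lb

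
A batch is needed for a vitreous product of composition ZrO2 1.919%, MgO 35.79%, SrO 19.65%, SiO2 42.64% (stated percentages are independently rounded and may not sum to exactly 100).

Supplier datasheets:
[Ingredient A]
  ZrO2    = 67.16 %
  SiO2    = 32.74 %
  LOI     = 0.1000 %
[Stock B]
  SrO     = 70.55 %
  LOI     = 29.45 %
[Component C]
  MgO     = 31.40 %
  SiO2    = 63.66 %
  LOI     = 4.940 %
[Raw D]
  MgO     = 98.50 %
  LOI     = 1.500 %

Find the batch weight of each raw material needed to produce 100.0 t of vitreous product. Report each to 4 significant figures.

The working math maintains full precision from start to finish — the intermediate values are displayed with 4-significant-figure rounding in the printout. Every reported number includes exactly one rounding — derived quantities, which include glass mass, the totals, ignition loss, yield, four oxide percentages, are carried in exact precision, as set out in the problem or answer text, from the weighed amounts per 100.0 t of glass.
The oxide mass targets at 100.0 t vitreous product:
  ZrO2: 1.919% × 100.0 = 1.919 t
  MgO: 35.79% × 100.0 = 35.79 t
  SrO: 19.65% × 100.0 = 19.65 t
  SiO2: 42.64% × 100.0 = 42.64 t
Balance tally, oxide-wise, from the weights as reported, at the basis given (summed amounts equal target values once rounding is allowed for):
  ZrO2: 2.857·0.6716 = 1.919 t (target 1.919 t)
  MgO: 65.51·0.3140 + 15.45·0.9850 = 35.79 t (target 35.79 t)
  SrO: 27.85·0.7055 = 19.65 t (target 19.65 t)
  SiO2: 2.857·0.3274 + 65.51·0.6366 = 42.64 t (target 42.64 t)
Glass-mass sanity pass: batch total minus LOI = 99.99 t (the Σ of target masses is 100.0 t; the stated basis being 100.0 t — deltas are rounding alone).
Adding the batch up: Σ batch = 111.7 t; ignition loss, Σ(batch × LOI) = 11.67 t; the yield ratio, glass ÷ batch: 89.55%.

Batch per 100.0 t vitreous product:
  Ingredient A: 2.857 t
  Stock B: 27.85 t
  Component C: 65.51 t
  Raw D: 15.45 t
Total batch = 111.7 t; LOI loss = 11.67 t; yield = 89.55%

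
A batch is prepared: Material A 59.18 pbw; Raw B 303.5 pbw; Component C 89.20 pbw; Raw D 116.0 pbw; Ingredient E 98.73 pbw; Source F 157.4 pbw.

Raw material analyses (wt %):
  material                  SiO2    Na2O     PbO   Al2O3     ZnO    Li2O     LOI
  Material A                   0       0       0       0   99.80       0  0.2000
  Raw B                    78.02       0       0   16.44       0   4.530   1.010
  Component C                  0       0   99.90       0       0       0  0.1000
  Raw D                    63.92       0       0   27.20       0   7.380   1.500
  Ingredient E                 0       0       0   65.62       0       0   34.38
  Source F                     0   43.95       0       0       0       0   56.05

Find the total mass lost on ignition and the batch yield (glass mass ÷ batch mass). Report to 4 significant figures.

The intermediate values are shown, rounded to four significant figures, in the printout. Each numeric step carries full float precision all the way through. Exactly one rounding lands on each reported result — the derived quantities are re-derived from the batch weights at 696.8 pbw of glass in full precision (ignition loss, the six compositions, net glass mass, the totals, the yield) exactly as shown in the problem or answer text.
Per-material ignition loss:
  Material A: 59.18 × 0.002000 = 0.1184 pbw
  Raw B: 303.5 × 0.01010 = 3.065 pbw
  Component C: 89.20 × 0.001000 = 0.08920 pbw
  Raw D: 116.0 × 0.01500 = 1.740 pbw
  Ingredient E: 98.73 × 0.3438 = 33.94 pbw
  Source F: 157.4 × 0.5605 = 88.22 pbw
Total LOI = 127.2 pbw
Glass = batch − LOI = 824.0 − 127.2 = 696.8 pbw

LOI loss = 127.2 pbw; glass = 696.8 pbw; yield = 84.57%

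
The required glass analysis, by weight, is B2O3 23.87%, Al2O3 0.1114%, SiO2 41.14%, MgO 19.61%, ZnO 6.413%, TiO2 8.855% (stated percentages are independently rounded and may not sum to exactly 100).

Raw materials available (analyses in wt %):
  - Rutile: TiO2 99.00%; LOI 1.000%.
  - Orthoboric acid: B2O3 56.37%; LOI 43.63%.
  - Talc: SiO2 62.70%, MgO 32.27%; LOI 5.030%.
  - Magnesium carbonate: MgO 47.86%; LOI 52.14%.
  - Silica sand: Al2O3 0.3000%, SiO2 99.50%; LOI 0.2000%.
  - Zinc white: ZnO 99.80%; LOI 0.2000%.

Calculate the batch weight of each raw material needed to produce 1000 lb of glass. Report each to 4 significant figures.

Batch per 1000 lb glass:
  Rutile: 89.44 lb
  Orthoboric acid: 423.5 lb
  Talc: 66.86 lb
  Magnesium carbonate: 364.7 lb
  Silica sand: 371.3 lb
  Zinc white: 64.26 lb
Total batch = 1380 lb; LOI loss = 380.1 lb; yield = 72.46%

All arithmetic carries exact precision in every operation; working values appear, rounded to four significant figures, on the page; every reported value includes exactly one rounding. The derived quantities, which include glass mass, the totals, the six compositions, ignition loss, yield, are rebuilt in full float precision, as written in question or answer, from the weighed amounts per 1000 lb of glass.
Target oxide masses per 1000 lb glass:
  B2O3: 23.87% × 1000 = 238.7 lb
  Al2O3: 0.1114% × 1000 = 1.114 lb
  SiO2: 41.14% × 1000 = 411.4 lb
  MgO: 19.61% × 1000 = 196.1 lb
  ZnO: 6.413% × 1000 = 64.13 lb
  TiO2: 8.855% × 1000 = 88.55 lb
Balance tally, oxide-wise, on the weights just shown, under the basis named above (delivered sums recover each target modulo rounding of the values):
  B2O3: 423.5·0.5637 = 238.7 lb (target 238.7 lb)
  Al2O3: 371.3·0.003000 = 1.114 lb (target 1.114 lb)
  SiO2: 66.86·0.6270 + 371.3·0.9950 = 411.4 lb (target 411.4 lb)
  MgO: 66.86·0.3227 + 364.7·0.4786 = 196.1 lb (target 196.1 lb)
  ZnO: 64.26·0.9980 = 64.13 lb (target 64.13 lb)
  TiO2: 89.44·0.9900 = 88.55 lb (target 88.55 lb)
Glass-mass sanity pass: batch Σ − ignition loss = 1000 lb (the targets, summed, come to 1000 lb; basis as stated: 1000 lb — gaps are rounding artifacts).
Batch total: Σ batch = 1380 lb; LOI loss = Σ batch·LOI = 380.1 lb; yield = glass ÷ total batch = 72.46%.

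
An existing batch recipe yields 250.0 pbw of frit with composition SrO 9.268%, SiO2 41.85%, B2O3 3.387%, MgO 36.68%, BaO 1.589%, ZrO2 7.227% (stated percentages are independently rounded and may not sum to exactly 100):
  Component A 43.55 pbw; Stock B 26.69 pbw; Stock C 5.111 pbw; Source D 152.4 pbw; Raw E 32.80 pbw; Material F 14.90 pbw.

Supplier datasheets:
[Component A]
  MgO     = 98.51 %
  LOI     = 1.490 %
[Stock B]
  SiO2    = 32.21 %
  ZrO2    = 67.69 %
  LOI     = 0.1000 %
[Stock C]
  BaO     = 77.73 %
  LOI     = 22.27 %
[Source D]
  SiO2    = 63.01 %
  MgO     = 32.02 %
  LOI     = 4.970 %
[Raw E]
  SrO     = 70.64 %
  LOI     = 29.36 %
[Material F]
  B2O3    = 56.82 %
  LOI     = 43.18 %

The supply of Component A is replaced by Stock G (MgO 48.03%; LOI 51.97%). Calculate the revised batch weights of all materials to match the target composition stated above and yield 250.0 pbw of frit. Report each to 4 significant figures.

The whole derivation carries full precision through the solve; in-progress results appear rounded to four significant figures in the working — a single rounding completes each reported value; derived quantities, which include yield, net glass mass, the totals, the six compositions, ignition loss, are re-derived in full float precision, as set out in the problem or the answer, starting from the weights on 250.0 pbw of glass.
The oxide mass targets at 250.0 pbw frit:
  SrO: 9.268% × 250.0 = 23.17 pbw
  SiO2: 41.85% × 250.0 = 104.6 pbw
  B2O3: 3.387% × 250.0 = 8.468 pbw
  MgO: 36.68% × 250.0 = 91.70 pbw
  BaO: 1.589% × 250.0 = 3.972 pbw
  ZrO2: 7.227% × 250.0 = 18.07 pbw
Balance tally, oxide-wise, on the weights just shown, at the basis given (oxide sums agree with the targets within answer rounding):
  SrO: 32.80·0.7064 = 23.17 pbw (target 23.17 pbw)
  SiO2: 26.69·0.3221 + 152.4·0.6301 = 104.6 pbw (target 104.6 pbw)
  B2O3: 14.90·0.5682 = 8.466 pbw (target 8.468 pbw)
  MgO: 89.32·0.4803 + 152.4·0.3202 = 91.70 pbw (target 91.70 pbw)
  BaO: 5.111·0.7773 = 3.973 pbw (target 3.972 pbw)
  ZrO2: 26.69·0.6769 = 18.07 pbw (target 18.07 pbw)
Glass-mass bookkeeping: batch Σ − ignition loss = 250.0 pbw (oxide target masses add up to 250.0 pbw; stated basis 250.0 pbw — gaps are rounding artifacts).
Whole-batch sum: Σ batch = 321.2 pbw; the LOI term Σ batch·LOI equals 71.22 pbw; the yield ratio, glass ÷ batch: 77.83%.

Revised batch per 250.0 pbw frit:
  Stock G: 89.32 pbw
  Stock B: 26.69 pbw
  Stock C: 5.111 pbw
  Source D: 152.4 pbw
  Raw E: 32.80 pbw
  Material F: 14.90 pbw
Total batch = 321.2 pbw; LOI loss = 71.22 pbw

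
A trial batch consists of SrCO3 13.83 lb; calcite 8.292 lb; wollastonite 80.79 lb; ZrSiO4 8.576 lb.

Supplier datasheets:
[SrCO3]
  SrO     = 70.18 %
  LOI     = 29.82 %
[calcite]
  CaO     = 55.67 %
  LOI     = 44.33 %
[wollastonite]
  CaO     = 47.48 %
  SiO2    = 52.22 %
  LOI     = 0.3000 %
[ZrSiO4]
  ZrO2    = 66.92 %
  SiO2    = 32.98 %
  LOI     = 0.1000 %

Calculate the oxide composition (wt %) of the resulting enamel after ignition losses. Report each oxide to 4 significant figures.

In-progress results are displayed rounded off to 4 significant figures on the page; all internal work maintains exact precision at every stage — every reported number sees exactly one rounding. All derived quantities are rebuilt using the weight values per 103.4 lb of glass in full precision (four oxide percentages, totals, yield, ignition loss, net glass mass) precisely as stated by either problem or answer.
Delivered oxide masses:
  ZrO2: 8.576·0.6692 = 5.739 lb
  CaO: 8.292·0.5567 + 80.79·0.4748 = 42.98 lb
  SiO2: 80.79·0.5222 + 8.576·0.3298 = 45.02 lb
  SrO: 13.83·0.7018 = 9.706 lb
LOI: 13.83·0.2982 + 8.292·0.4433 + 80.79·0.003000 + 8.576·0.001000 = 8.051 lb
Resulting glass, batch − LOI: 111.5 − 8.051 = 103.4 lb (= the summed oxide contributions)
wt % = 100 × oxide mass / glass mass

Glass mass = 103.4 lb (batch 111.5 − LOI 8.051).
Composition: ZrO2 5.548%, CaO 41.55%, SiO2 43.52%, SrO 9.383%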